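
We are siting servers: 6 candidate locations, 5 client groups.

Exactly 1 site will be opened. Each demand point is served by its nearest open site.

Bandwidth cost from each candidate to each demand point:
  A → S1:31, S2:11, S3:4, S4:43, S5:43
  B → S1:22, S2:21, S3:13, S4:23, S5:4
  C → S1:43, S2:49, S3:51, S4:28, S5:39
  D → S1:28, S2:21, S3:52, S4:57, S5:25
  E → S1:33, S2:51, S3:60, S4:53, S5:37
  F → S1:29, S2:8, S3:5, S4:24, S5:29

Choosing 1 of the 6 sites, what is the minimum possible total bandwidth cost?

83

Open {B}.
  S1→B 22, S2→B 21, S3→B 13, S4→B 23, S5→B 4  ⇒ total 83.
Compare {F}: total 95.
Compare {A}: total 132.
No size-1 selection does better; minimum is 83.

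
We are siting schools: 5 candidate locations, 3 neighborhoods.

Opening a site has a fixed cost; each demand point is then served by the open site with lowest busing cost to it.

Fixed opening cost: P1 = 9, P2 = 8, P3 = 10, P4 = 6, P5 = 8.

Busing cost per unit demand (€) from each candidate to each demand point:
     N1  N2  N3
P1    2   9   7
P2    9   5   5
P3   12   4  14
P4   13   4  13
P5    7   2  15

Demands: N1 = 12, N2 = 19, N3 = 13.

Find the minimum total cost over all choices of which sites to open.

152

Open {P1, P2, P5}: assign each demand point to its cheapest open site.
  N1→P1 12×2=24, N2→P5 19×2=38, N3→P2 13×5=65
  busing cost 127, fixed 25 → total 152.
Compare {P1, P2, P4, P5}: busing cost 127 + fixed 31 = 158.
Compare {P1, P2, P3, P5}: busing cost 127 + fixed 35 = 162.
Compare {P1, P2, P3, P4, P5}: busing cost 127 + fixed 41 = 168.
All other subsets cost ≥ 158. Minimum total cost: 152.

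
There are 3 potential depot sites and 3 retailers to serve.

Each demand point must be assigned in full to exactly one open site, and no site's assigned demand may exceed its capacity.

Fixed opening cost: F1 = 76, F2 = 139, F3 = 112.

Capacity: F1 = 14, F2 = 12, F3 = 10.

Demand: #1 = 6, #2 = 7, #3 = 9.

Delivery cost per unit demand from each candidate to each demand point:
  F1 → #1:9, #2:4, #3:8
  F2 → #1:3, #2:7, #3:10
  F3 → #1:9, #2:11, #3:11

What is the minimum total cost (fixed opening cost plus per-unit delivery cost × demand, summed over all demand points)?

Open {F1, F3}; cheapest assignment that respects the capacities:
  F1 (cap 14, load 13): #1, #2 — cost 6×9 + 7×4 = 82
  F3 (cap 10, load 9): #3 — cost 9×11 = 99
  Shipping 181, fixed 188 → total 369.
  Any other capacity-feasible assignment to {F1, F3} ships for at least 181.
Compare {F1, F2}: its best feasible assignment gives total 387.
Compare {F1, F2, F3}: its best feasible assignment gives total 472.
Every other set of open sites that can feasibly serve all demand totals ≥ 387 even under its best assignment. Minimum: 369.

369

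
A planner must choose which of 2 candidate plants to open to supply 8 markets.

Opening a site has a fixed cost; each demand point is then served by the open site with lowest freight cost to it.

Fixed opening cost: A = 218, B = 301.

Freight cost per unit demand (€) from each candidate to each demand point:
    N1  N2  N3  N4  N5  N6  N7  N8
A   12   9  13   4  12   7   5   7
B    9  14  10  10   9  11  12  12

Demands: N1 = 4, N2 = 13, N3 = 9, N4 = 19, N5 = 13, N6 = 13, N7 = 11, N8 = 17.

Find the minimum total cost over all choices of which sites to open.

Open {A}: assign each demand point to its cheapest open site.
  N1→A 4×12=48, N2→A 13×9=117, N3→A 9×13=117, N4→A 19×4=76, N5→A 13×12=156, N6→A 13×7=91, N7→A 11×5=55, N8→A 17×7=119
  freight cost 779, fixed 218 → total 997.
Compare {A, B}: freight cost 701 + fixed 519 = 1220.
Compare {B}: freight cost 1094 + fixed 301 = 1395.

997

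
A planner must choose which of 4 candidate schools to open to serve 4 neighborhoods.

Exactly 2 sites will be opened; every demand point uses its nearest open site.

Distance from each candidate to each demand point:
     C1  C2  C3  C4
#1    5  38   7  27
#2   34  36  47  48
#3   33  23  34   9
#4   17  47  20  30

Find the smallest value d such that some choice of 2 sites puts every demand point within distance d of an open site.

23

Open {#1, #3}.
  Farthest demand point is C2 at distance 23 (to #3); all others are ≤ 23.
With {#3, #4} the worst case is 23.
With {#2, #3} the worst case is 34.
No size-2 selection achieves below 23.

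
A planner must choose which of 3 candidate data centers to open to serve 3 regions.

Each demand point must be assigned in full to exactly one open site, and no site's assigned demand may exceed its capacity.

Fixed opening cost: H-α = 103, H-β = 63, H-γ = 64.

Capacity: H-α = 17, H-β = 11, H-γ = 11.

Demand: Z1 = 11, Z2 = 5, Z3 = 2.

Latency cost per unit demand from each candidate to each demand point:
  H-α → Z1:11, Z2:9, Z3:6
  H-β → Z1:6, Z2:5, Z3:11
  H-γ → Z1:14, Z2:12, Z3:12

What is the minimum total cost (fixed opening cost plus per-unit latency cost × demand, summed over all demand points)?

Open {H-β, H-γ}; cheapest assignment that respects the capacities:
  H-β (cap 11, load 11): Z1 — cost 11×6 = 66
  H-γ (cap 11, load 7): Z2, Z3 — cost 5×12 + 2×12 = 84
  Shipping 150, fixed 127 → total 277.
  Any other capacity-feasible assignment to {H-β, H-γ} ships for at least 150.
Compare {H-α, H-β}: its best feasible assignment gives total 289.
Compare {H-α, H-β, H-γ}: its best feasible assignment gives total 353.
Every other set of open sites that can feasibly serve all demand totals ≥ 289 even under its best assignment. Minimum: 277.

277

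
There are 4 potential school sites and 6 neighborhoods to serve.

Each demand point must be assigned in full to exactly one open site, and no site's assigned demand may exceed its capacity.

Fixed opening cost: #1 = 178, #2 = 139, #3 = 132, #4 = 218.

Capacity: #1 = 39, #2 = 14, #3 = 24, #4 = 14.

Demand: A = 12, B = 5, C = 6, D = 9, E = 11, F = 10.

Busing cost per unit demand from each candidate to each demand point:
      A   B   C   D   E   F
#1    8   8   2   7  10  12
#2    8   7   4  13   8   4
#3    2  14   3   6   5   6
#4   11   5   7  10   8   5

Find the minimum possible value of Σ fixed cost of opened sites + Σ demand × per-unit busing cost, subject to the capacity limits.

619

Open {#1, #3}; cheapest assignment that respects the capacities:
  #1 (cap 39, load 31): B, C, D, E — cost 5×8 + 6×2 + 9×7 + 11×10 = 225
  #3 (cap 24, load 22): A, F — cost 12×2 + 10×6 = 84
  Shipping 309, fixed 310 → total 619.
  Any other capacity-feasible assignment to {#1, #3} ships for at least 309.
Compare {#1, #2, #3}: its best feasible assignment gives total 683.
Compare {#1, #3, #4}: its best feasible assignment gives total 772.
Every other set of open sites that can feasibly serve all demand totals ≥ 683 even under its best assignment. Minimum: 619.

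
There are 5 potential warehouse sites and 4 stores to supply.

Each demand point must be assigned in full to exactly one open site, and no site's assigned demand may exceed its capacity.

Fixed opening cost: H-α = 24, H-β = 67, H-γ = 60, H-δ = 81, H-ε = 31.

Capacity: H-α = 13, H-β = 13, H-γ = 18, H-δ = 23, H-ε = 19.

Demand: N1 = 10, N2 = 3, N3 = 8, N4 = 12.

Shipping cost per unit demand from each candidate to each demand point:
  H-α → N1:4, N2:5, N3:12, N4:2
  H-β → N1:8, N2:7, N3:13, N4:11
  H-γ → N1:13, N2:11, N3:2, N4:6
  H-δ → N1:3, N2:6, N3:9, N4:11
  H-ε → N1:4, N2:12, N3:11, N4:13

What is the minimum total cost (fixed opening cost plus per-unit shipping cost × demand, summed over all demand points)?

Open {H-α, H-γ, H-ε}; cheapest assignment that respects the capacities:
  H-α (cap 13, load 12): N4 — cost 12×2 = 24
  H-γ (cap 18, load 11): N2, N3 — cost 3×11 + 8×2 = 49
  H-ε (cap 19, load 10): N1 — cost 10×4 = 40
  Shipping 113, fixed 115 → total 228.
  Any other capacity-feasible assignment to {H-α, H-γ, H-ε} ships for at least 113.
Compare {H-α, H-δ}: its best feasible assignment gives total 249.
Compare {H-α, H-γ, H-δ}: its best feasible assignment gives total 253.
Every other set of open sites that can feasibly serve all demand totals ≥ 249 even under its best assignment. Minimum: 228.

228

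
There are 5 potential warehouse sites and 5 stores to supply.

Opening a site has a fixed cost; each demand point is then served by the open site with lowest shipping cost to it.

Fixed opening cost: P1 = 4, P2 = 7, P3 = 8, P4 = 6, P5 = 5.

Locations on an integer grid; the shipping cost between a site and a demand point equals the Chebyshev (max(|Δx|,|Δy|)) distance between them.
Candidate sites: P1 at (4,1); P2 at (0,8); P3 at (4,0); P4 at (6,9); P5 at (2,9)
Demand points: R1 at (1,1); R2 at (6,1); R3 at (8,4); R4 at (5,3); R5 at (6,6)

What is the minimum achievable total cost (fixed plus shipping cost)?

Open {P1}: assign each demand point to its cheapest open site.
  R1→P1 3, R2→P1 2, R3→P1 4, R4→P1 2, R5→P1 5
  shipping cost 16, fixed 4 → total 20.
Compare {P1, P4}: shipping cost 14 + fixed 10 = 24.
Compare {P1, P5}: shipping cost 15 + fixed 9 = 24.
Compare {P3}: shipping cost 18 + fixed 8 = 26.
All other subsets cost ≥ 24. Minimum total cost: 20.

20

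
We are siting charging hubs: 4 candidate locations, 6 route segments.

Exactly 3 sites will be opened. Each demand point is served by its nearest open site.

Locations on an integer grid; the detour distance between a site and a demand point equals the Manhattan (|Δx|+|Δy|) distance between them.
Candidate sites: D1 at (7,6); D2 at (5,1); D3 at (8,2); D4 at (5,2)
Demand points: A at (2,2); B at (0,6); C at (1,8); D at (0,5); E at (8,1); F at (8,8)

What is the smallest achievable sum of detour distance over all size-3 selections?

Open {D1, D3, D4}.
  A→D4 3, B→D1 7, C→D1 8, D→D1 8, E→D3 1, F→D1 3  ⇒ total 30.
Compare {D1, D2, D3}: total 31.
Compare {D1, D2, D4}: total 32.
No size-3 selection does better; minimum is 30.

30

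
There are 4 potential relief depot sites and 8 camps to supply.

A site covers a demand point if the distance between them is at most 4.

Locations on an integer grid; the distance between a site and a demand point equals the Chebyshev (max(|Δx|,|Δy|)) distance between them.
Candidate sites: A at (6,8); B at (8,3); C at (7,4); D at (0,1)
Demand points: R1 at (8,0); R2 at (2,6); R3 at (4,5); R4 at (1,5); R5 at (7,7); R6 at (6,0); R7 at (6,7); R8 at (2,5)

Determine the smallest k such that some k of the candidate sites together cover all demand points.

3

Coverage sets (demand points within 4 of each site):
  A: {R2, R3, R5, R7, R8}
  B: {R1, R3, R5, R6, R7}
  C: {R1, R3, R5, R6, R7}
  D: {R3, R4, R8}
No 2 sites suffice: every size-2 union leaves at least one demand point uncovered.
But {A, B, D} covers everything, so the minimum is 3.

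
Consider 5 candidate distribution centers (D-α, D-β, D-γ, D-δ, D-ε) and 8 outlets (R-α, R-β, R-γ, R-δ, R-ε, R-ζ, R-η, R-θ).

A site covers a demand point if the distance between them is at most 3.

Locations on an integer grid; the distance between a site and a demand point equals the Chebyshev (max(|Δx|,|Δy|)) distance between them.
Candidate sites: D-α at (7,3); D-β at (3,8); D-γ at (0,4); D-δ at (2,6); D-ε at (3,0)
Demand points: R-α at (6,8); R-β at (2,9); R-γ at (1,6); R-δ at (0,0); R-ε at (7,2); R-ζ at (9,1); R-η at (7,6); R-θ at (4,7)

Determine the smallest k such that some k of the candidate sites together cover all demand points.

Coverage sets (demand points within 3 of each site):
  D-α: {R-ε, R-ζ, R-η}
  D-β: {R-α, R-β, R-γ, R-θ}
  D-γ: {R-γ}
  D-δ: {R-β, R-γ, R-θ}
  D-ε: {R-δ}
No 2 sites suffice: every size-2 union leaves at least one demand point uncovered.
But {D-α, D-β, D-ε} covers everything, so the minimum is 3.

3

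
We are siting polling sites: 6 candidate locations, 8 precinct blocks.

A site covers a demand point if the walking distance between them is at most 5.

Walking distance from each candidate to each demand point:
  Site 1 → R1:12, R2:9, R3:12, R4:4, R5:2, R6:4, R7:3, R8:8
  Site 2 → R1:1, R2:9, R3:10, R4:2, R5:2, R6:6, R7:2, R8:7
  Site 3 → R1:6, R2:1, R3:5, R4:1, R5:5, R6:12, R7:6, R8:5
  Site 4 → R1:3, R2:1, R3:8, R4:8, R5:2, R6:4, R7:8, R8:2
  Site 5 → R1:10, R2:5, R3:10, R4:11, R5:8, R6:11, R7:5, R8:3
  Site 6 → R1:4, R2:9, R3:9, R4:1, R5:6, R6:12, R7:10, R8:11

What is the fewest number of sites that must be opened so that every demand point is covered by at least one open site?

3

Coverage sets (demand points within 5 of each site):
  Site 1: {R4, R5, R6, R7}
  Site 2: {R1, R4, R5, R7}
  Site 3: {R2, R3, R4, R5, R8}
  Site 4: {R1, R2, R5, R6, R8}
  Site 5: {R2, R7, R8}
  Site 6: {R1, R4}
No 2 sites suffice: every size-2 union leaves at least one demand point uncovered.
But {Site 1, Site 2, Site 3} covers everything, so the minimum is 3.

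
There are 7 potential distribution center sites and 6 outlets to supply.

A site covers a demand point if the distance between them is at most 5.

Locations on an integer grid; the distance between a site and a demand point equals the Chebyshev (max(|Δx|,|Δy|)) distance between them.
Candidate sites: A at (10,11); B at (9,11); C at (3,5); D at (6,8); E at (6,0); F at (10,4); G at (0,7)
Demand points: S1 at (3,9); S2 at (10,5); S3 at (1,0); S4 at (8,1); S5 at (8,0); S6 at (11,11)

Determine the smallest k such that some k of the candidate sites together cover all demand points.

Coverage sets (demand points within 5 of each site):
  A: {S6}
  B: {S6}
  C: {S1, S3, S4, S5}
  D: {S1, S2, S6}
  E: {S2, S3, S4, S5}
  F: {S2, S4, S5}
  G: {S1}
No single site covers all 6 demand points.
But {C, D} covers everything, so the minimum is 2.

2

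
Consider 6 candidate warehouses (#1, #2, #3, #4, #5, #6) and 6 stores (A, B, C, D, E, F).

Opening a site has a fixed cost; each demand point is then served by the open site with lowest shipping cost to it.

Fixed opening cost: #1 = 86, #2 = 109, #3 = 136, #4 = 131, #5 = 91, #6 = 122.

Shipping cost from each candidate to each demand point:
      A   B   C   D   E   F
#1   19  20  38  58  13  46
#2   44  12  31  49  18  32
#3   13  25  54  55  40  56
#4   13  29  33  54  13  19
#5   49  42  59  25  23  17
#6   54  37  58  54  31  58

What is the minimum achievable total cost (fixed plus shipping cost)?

280

Open {#1}: assign each demand point to its cheapest open site.
  A→#1 19, B→#1 20, C→#1 38, D→#1 58, E→#1 13, F→#1 46
  shipping cost 194, fixed 86 → total 280.
Compare {#4}: shipping cost 161 + fixed 131 = 292.
Compare {#2}: shipping cost 186 + fixed 109 = 295.
Compare {#5}: shipping cost 215 + fixed 91 = 306.
All other subsets cost ≥ 292. Minimum total cost: 280.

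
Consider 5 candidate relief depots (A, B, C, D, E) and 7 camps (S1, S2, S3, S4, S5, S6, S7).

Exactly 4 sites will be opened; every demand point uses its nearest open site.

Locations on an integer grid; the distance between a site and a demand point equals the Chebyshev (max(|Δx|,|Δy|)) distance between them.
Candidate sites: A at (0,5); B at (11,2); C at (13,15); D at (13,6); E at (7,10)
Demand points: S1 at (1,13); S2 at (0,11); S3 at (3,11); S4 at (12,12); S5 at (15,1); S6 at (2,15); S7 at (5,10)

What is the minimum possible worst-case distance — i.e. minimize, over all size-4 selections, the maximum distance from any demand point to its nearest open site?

6

Open {A, B, C, E}.
  Farthest demand point is S1 at distance 6 (to E); all others are ≤ 6.
With {A, B, D, E} the worst case is 6.
With {A, C, D, E} the worst case is 6.
No size-4 selection achieves below 6.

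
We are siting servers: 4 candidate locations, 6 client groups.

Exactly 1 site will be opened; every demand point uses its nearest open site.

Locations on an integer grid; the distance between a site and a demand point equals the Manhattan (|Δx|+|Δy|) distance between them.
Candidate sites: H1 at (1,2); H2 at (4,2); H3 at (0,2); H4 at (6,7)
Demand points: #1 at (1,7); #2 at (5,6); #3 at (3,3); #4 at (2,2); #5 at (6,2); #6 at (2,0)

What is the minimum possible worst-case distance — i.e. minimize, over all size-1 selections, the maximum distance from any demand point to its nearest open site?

Open {H1}.
  Farthest demand point is #2 at distance 8 (to H1); all others are ≤ 8.
With {H2} the worst case is 8.
With {H3} the worst case is 9.
No size-1 selection achieves below 8.

8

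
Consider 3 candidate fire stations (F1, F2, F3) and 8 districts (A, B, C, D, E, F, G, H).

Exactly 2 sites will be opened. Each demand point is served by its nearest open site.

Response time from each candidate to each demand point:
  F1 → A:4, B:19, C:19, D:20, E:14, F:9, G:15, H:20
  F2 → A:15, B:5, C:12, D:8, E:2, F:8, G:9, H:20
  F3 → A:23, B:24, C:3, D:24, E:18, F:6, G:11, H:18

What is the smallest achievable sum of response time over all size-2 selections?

66

Open {F2, F3}.
  A→F2 15, B→F2 5, C→F3 3, D→F2 8, E→F2 2, F→F3 6, G→F2 9, H→F3 18  ⇒ total 66.
Compare {F1, F2}: total 68.
Compare {F1, F3}: total 95.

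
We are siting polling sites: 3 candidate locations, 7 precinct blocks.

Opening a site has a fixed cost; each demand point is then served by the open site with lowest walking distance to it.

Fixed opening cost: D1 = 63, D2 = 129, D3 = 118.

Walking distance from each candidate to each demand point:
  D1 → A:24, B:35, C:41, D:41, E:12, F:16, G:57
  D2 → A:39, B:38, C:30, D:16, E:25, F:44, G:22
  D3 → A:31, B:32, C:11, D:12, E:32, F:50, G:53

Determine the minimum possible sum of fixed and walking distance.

289

Open {D1}: assign each demand point to its cheapest open site.
  A→D1 24, B→D1 35, C→D1 41, D→D1 41, E→D1 12, F→D1 16, G→D1 57
  walking distance 226, fixed 63 → total 289.
Compare {D3}: walking distance 221 + fixed 118 = 339.
Compare {D1, D3}: walking distance 160 + fixed 181 = 341.
Compare {D2}: walking distance 214 + fixed 129 = 343.
All other subsets cost ≥ 339. Minimum total cost: 289.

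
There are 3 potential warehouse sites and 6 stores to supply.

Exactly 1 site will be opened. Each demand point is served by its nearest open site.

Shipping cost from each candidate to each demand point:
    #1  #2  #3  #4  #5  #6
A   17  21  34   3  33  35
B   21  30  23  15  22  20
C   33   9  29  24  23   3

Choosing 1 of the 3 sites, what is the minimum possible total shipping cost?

121

Open {C}.
  #1→C 33, #2→C 9, #3→C 29, #4→C 24, #5→C 23, #6→C 3  ⇒ total 121.
Compare {B}: total 131.
Compare {A}: total 143.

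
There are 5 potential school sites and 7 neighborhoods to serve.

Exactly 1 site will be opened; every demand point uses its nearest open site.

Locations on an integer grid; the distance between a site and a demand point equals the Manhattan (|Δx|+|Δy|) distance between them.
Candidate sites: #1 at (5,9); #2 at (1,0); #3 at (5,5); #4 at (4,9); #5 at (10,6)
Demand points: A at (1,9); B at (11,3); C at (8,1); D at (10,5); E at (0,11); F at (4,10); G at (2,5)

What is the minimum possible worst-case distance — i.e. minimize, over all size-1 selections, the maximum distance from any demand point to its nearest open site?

Open {#3}.
  Farthest demand point is E at distance 11 (to #3); all others are ≤ 11.
With {#1} the worst case is 12.
With {#4} the worst case is 13.
No size-1 selection achieves below 11.

11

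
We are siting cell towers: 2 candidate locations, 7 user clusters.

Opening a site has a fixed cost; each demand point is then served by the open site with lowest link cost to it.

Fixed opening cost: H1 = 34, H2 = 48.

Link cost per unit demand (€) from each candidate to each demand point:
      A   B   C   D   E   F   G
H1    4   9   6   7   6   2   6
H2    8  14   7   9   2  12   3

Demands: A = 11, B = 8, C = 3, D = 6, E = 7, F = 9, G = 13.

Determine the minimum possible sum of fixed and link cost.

329

Open {H1, H2}: assign each demand point to its cheapest open site.
  A→H1 11×4=44, B→H1 8×9=72, C→H1 3×6=18, D→H1 6×7=42, E→H2 7×2=14, F→H1 9×2=18, G→H2 13×3=39
  link cost 247, fixed 82 → total 329.
Compare {H1}: link cost 314 + fixed 34 = 348.
Compare {H2}: link cost 436 + fixed 48 = 484.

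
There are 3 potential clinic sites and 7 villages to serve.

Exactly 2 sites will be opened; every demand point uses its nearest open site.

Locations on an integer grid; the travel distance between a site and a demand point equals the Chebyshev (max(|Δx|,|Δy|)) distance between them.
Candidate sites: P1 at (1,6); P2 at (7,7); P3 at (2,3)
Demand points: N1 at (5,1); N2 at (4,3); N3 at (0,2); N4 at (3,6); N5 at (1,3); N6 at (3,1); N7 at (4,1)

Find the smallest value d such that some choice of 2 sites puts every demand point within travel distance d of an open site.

3

Open {P1, P3}.
  Farthest demand point is N1 at travel distance 3 (to P3); all others are ≤ 3.
With {P2, P3} the worst case is 3.
With {P1, P2} the worst case is 5.
No size-2 selection achieves below 3.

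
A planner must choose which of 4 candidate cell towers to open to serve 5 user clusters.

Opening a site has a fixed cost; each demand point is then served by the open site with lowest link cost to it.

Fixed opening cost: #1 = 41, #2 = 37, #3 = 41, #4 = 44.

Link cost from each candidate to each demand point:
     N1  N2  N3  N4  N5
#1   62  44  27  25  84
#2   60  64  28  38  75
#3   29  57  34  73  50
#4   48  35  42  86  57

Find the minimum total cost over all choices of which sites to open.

Open {#1, #3}: assign each demand point to its cheapest open site.
  N1→#3 29, N2→#1 44, N3→#1 27, N4→#1 25, N5→#3 50
  link cost 175, fixed 82 → total 257.
Compare {#1, #4}: link cost 192 + fixed 85 = 277.
Compare {#2, #3}: link cost 202 + fixed 78 = 280.
Compare {#1}: link cost 242 + fixed 41 = 283.
All other subsets cost ≥ 277. Minimum total cost: 257.

257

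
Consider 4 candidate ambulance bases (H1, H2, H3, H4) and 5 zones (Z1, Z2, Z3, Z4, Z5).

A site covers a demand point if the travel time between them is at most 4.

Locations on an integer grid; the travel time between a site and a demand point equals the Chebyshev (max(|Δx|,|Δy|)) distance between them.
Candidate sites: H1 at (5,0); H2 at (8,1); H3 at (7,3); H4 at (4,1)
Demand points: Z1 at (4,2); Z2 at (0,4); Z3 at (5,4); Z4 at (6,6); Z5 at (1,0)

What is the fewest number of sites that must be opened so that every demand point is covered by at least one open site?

Coverage sets (demand points within 4 of each site):
  H1: {Z1, Z3, Z5}
  H2: {Z1, Z3}
  H3: {Z1, Z3, Z4}
  H4: {Z1, Z2, Z3, Z5}
No single site covers all 5 demand points.
But {H3, H4} covers everything, so the minimum is 2.

2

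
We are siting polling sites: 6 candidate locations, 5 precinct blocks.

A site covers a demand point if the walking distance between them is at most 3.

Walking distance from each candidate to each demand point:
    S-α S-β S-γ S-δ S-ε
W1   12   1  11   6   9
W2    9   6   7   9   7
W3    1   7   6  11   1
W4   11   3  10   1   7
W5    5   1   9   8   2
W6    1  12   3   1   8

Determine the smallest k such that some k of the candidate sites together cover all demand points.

Coverage sets (demand points within 3 of each site):
  W1: {S-β}
  W2: {}
  W3: {S-α, S-ε}
  W4: {S-β, S-δ}
  W5: {S-β, S-ε}
  W6: {S-α, S-γ, S-δ}
No single site covers all 5 demand points.
But {W5, W6} covers everything, so the minimum is 2.

2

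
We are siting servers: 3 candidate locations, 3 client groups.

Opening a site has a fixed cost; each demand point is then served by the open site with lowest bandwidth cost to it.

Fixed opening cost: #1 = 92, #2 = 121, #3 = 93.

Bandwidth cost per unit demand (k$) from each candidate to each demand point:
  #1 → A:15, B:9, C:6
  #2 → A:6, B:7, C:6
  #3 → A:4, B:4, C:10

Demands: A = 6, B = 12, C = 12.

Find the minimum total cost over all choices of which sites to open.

285

Open {#3}: assign each demand point to its cheapest open site.
  A→#3 6×4=24, B→#3 12×4=48, C→#3 12×10=120
  bandwidth cost 192, fixed 93 → total 285.
Compare {#2}: bandwidth cost 192 + fixed 121 = 313.
Compare {#1, #3}: bandwidth cost 144 + fixed 185 = 329.
Compare {#2, #3}: bandwidth cost 144 + fixed 214 = 358.
All other subsets cost ≥ 313. Minimum total cost: 285.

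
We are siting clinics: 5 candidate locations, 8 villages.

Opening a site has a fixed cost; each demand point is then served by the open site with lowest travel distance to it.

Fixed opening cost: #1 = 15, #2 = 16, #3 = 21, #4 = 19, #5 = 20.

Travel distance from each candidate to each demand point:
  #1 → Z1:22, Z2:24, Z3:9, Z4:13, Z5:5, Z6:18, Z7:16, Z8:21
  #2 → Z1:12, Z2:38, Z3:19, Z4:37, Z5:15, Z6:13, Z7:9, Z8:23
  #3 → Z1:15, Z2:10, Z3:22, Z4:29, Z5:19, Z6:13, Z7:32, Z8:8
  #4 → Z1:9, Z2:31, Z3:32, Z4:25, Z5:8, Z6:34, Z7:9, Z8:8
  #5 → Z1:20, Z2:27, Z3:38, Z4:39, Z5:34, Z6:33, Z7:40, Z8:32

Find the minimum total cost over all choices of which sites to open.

Open {#1, #3}: assign each demand point to its cheapest open site.
  Z1→#3 15, Z2→#3 10, Z3→#1 9, Z4→#1 13, Z5→#1 5, Z6→#3 13, Z7→#1 16, Z8→#3 8
  travel distance 89, fixed 36 → total 125.
Compare {#1, #4}: travel distance 95 + fixed 34 = 129.
Compare {#1, #2, #3}: travel distance 79 + fixed 52 = 131.
Compare {#1, #3, #4}: travel distance 76 + fixed 55 = 131.
All other subsets cost ≥ 129. Minimum total cost: 125.

125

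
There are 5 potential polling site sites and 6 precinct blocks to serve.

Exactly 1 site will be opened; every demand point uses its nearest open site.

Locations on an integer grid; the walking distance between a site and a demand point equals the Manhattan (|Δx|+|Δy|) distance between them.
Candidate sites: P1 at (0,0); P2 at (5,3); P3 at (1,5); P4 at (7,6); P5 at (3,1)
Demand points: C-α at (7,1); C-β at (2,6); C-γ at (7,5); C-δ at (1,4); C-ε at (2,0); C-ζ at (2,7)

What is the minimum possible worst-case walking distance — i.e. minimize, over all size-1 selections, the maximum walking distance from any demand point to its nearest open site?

7

Open {P2}.
  Farthest demand point is C-ζ at walking distance 7 (to P2); all others are ≤ 7.
With {P5} the worst case is 8.
With {P3} the worst case is 10.
No size-1 selection achieves below 7.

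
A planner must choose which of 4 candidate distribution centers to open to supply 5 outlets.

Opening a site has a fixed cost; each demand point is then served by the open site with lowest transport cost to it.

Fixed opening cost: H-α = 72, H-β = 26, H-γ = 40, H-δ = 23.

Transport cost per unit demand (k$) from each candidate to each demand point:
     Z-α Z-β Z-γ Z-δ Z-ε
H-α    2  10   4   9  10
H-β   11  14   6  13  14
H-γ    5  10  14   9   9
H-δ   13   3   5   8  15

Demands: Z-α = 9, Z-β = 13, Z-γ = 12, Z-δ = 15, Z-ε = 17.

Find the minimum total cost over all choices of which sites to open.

Open {H-γ, H-δ}: assign each demand point to its cheapest open site.
  Z-α→H-γ 9×5=45, Z-β→H-δ 13×3=39, Z-γ→H-δ 12×5=60, Z-δ→H-δ 15×8=120, Z-ε→H-γ 17×9=153
  transport cost 417, fixed 63 → total 480.
Compare {H-α, H-δ}: transport cost 395 + fixed 95 = 490.
Compare {H-β, H-γ, H-δ}: transport cost 417 + fixed 89 = 506.
Compare {H-α, H-γ, H-δ}: transport cost 378 + fixed 135 = 513.
All other subsets cost ≥ 490. Minimum total cost: 480.

480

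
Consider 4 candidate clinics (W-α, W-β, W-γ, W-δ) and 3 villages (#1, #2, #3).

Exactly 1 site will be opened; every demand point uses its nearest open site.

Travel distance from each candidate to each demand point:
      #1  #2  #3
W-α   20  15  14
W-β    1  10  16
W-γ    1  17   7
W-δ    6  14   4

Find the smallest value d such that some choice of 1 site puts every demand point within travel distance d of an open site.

14

Open {W-δ}.
  Farthest demand point is #2 at travel distance 14 (to W-δ); all others are ≤ 14.
With {W-β} the worst case is 16.
With {W-γ} the worst case is 17.
No size-1 selection achieves below 14.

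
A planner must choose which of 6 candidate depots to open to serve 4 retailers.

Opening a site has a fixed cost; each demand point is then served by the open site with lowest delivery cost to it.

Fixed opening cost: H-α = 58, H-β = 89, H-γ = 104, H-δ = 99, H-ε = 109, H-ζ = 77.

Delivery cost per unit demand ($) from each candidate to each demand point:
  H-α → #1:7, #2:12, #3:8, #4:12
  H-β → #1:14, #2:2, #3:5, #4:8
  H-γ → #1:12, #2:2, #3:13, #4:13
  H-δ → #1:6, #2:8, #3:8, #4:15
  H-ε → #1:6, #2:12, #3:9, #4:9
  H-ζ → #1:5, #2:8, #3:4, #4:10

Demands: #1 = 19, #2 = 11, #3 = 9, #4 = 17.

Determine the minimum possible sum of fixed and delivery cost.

455

Open {H-β, H-ζ}: assign each demand point to its cheapest open site.
  #1→H-ζ 19×5=95, #2→H-β 11×2=22, #3→H-ζ 9×4=36, #4→H-β 17×8=136
  delivery cost 289, fixed 166 → total 455.
Compare {H-ζ}: delivery cost 389 + fixed 77 = 466.
Compare {H-α, H-β}: delivery cost 336 + fixed 147 = 483.
Compare {H-γ, H-ζ}: delivery cost 323 + fixed 181 = 504.
All other subsets cost ≥ 466. Minimum total cost: 455.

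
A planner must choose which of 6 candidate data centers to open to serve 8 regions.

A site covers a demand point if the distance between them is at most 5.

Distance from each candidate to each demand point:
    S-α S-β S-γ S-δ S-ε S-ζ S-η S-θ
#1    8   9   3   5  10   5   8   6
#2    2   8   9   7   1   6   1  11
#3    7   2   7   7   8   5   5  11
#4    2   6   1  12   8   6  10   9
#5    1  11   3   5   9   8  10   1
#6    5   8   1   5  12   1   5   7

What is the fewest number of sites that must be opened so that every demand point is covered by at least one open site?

Coverage sets (demand points within 5 of each site):
  #1: {S-γ, S-δ, S-ζ}
  #2: {S-α, S-ε, S-η}
  #3: {S-β, S-ζ, S-η}
  #4: {S-α, S-γ}
  #5: {S-α, S-γ, S-δ, S-θ}
  #6: {S-α, S-γ, S-δ, S-ζ, S-η}
No 2 sites suffice: every size-2 union leaves at least one demand point uncovered.
But {#2, #3, #5} covers everything, so the minimum is 3.

3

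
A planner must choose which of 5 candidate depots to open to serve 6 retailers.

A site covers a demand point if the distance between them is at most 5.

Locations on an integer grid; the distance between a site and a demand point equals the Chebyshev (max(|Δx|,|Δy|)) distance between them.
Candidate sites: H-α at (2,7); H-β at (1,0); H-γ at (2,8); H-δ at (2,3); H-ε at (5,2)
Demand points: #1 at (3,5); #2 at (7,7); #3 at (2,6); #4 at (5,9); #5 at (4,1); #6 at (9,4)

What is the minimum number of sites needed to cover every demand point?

Coverage sets (demand points within 5 of each site):
  H-α: {#1, #2, #3, #4}
  H-β: {#1, #5}
  H-γ: {#1, #2, #3, #4}
  H-δ: {#1, #2, #3, #5}
  H-ε: {#1, #2, #3, #5, #6}
No single site covers all 6 demand points.
But {H-α, H-ε} covers everything, so the minimum is 2.

2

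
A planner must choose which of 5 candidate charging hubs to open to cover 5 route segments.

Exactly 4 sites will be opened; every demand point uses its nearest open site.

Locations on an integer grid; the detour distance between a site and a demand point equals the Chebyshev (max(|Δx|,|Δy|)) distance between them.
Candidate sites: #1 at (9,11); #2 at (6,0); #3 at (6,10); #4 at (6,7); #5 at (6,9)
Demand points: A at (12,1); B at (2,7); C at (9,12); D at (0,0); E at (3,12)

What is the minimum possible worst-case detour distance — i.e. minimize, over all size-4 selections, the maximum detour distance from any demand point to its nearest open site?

Open {#1, #2, #3, #4}.
  Farthest demand point is A at detour distance 6 (to #2); all others are ≤ 6.
With {#1, #2, #3, #5} the worst case is 6.
With {#1, #2, #4, #5} the worst case is 6.
No size-4 selection achieves below 6.

6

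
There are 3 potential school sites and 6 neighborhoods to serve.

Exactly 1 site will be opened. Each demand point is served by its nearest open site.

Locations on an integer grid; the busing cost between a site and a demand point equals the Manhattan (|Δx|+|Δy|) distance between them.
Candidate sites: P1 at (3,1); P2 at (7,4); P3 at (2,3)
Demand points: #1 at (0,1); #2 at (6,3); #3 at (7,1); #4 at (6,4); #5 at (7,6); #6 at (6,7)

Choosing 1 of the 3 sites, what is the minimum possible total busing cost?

Open {P2}.
  #1→P2 10, #2→P2 2, #3→P2 3, #4→P2 1, #5→P2 2, #6→P2 4  ⇒ total 22.
Compare {P1}: total 36.
Compare {P3}: total 36.

22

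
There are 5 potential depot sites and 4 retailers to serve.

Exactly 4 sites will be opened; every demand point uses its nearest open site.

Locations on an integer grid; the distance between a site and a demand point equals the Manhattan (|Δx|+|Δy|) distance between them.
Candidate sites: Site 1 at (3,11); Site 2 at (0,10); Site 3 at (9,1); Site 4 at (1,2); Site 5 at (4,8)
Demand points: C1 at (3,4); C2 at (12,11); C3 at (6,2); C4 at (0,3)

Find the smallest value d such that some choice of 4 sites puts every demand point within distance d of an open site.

Open {Site 1, Site 2, Site 3, Site 4}.
  Farthest demand point is C2 at distance 9 (to Site 1); all others are ≤ 9.
With {Site 1, Site 2, Site 3, Site 5} the worst case is 9.
With {Site 1, Site 2, Site 4, Site 5} the worst case is 9.
No size-4 selection achieves below 9.

9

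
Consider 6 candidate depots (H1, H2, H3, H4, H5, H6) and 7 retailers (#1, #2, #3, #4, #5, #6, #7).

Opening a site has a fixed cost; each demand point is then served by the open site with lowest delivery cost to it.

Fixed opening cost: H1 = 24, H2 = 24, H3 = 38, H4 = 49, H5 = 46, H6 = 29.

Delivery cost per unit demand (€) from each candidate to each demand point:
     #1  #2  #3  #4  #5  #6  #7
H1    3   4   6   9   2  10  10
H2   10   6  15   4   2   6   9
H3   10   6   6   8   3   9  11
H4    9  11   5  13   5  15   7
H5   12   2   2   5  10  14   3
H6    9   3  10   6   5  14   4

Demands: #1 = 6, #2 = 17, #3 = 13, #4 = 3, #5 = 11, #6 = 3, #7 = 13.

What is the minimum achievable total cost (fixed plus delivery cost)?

254

Open {H1, H5}: assign each demand point to its cheapest open site.
  #1→H1 6×3=18, #2→H5 17×2=34, #3→H5 13×2=26, #4→H5 3×5=15, #5→H1 11×2=22, #6→H1 3×10=30, #7→H5 13×3=39
  delivery cost 184, fixed 70 → total 254.
Compare {H1, H2, H5}: delivery cost 169 + fixed 94 = 263.
Compare {H2, H5}: delivery cost 211 + fixed 70 = 281.
Compare {H1, H5, H6}: delivery cost 184 + fixed 99 = 283.
All other subsets cost ≥ 263. Minimum total cost: 254.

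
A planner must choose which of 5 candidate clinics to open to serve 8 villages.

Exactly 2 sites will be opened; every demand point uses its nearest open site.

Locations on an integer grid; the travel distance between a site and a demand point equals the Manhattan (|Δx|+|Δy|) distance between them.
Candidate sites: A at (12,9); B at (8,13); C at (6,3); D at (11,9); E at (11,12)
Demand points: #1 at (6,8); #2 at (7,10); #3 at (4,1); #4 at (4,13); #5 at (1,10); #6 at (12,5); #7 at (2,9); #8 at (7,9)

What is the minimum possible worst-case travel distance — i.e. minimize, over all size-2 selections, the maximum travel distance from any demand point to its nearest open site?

Open {B, C}.
  Farthest demand point is #5 at travel distance 10 (to B); all others are ≤ 10.
With {C, D} the worst case is 11.
With {A, C} the worst case is 12.
No size-2 selection achieves below 10.

10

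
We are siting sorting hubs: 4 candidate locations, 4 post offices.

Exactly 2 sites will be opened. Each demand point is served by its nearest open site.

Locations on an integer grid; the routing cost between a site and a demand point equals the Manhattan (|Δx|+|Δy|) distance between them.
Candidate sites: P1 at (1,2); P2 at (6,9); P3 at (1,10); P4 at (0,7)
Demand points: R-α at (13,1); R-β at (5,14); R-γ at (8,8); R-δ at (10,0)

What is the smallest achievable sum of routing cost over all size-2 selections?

Open {P1, P2}.
  R-α→P1 13, R-β→P2 6, R-γ→P2 3, R-δ→P1 11  ⇒ total 33.
Compare {P2, P3}: total 37.
Compare {P2, P4}: total 37.
No size-2 selection does better; minimum is 33.

33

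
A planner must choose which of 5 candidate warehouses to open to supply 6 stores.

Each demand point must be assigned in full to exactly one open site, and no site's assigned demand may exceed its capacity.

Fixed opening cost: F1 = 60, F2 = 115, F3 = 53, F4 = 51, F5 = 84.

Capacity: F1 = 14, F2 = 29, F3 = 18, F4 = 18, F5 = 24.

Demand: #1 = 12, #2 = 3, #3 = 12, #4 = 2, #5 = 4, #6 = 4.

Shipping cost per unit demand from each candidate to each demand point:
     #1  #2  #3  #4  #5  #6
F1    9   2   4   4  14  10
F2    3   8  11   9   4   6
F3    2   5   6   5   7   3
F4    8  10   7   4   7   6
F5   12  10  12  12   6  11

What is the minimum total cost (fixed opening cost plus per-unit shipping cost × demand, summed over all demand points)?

Open {F1, F3, F4}; cheapest assignment that respects the capacities:
  F1 (cap 14, load 14): #3, #4 — cost 12×4 + 2×4 = 56
  F3 (cap 18, load 15): #1, #2 — cost 12×2 + 3×5 = 39
  F4 (cap 18, load 8): #5, #6 — cost 4×7 + 4×6 = 52
  Shipping 147, fixed 164 → total 311.
  Any other capacity-feasible assignment to {F1, F3, F4} ships for at least 147.
Compare {F1, F2}: its best feasible assignment gives total 331.
Compare {F2, F3}: its best feasible assignment gives total 338.
Every other set of open sites that can feasibly serve all demand totals ≥ 331 even under its best assignment. Minimum: 311.

311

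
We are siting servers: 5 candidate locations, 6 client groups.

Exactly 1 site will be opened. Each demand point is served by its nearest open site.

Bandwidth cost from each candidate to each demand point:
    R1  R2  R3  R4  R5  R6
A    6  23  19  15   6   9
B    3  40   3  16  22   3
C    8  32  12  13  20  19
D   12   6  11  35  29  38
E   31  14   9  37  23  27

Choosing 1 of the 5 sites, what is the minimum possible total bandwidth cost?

Open {A}.
  R1→A 6, R2→A 23, R3→A 19, R4→A 15, R5→A 6, R6→A 9  ⇒ total 78.
Compare {B}: total 87.
Compare {C}: total 104.
No size-1 selection does better; minimum is 78.

78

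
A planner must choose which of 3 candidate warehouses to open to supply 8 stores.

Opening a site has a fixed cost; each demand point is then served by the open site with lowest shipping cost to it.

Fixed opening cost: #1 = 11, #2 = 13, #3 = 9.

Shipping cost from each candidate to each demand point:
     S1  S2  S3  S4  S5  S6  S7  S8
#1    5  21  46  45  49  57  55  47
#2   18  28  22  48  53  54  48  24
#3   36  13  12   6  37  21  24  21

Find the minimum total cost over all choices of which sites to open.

159

Open {#1, #3}: assign each demand point to its cheapest open site.
  S1→#1 5, S2→#3 13, S3→#3 12, S4→#3 6, S5→#3 37, S6→#3 21, S7→#3 24, S8→#3 21
  shipping cost 139, fixed 20 → total 159.
Compare {#1, #2, #3}: shipping cost 139 + fixed 33 = 172.
Compare {#2, #3}: shipping cost 152 + fixed 22 = 174.
Compare {#3}: shipping cost 170 + fixed 9 = 179.
All other subsets cost ≥ 172. Minimum total cost: 159.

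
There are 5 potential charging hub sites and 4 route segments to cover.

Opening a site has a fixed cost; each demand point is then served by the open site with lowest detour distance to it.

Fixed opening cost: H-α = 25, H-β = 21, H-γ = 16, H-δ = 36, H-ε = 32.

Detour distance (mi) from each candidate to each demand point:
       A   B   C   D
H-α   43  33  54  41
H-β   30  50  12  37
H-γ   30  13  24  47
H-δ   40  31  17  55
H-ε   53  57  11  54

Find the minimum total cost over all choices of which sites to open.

129

Open {H-β, H-γ}: assign each demand point to its cheapest open site.
  A→H-β 30, B→H-γ 13, C→H-β 12, D→H-β 37
  detour distance 92, fixed 37 → total 129.
Compare {H-γ}: detour distance 114 + fixed 16 = 130.
Compare {H-α, H-γ}: detour distance 108 + fixed 41 = 149.
Compare {H-γ, H-ε}: detour distance 101 + fixed 48 = 149.
All other subsets cost ≥ 130. Minimum total cost: 129.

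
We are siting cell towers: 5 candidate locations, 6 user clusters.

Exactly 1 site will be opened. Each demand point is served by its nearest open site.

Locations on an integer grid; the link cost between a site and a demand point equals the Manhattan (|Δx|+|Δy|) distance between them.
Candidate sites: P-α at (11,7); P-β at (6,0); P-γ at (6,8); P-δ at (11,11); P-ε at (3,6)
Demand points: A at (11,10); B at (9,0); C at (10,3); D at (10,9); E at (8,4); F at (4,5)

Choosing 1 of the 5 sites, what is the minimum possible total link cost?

Open {P-α}.
  A→P-α 3, B→P-α 9, C→P-α 5, D→P-α 3, E→P-α 6, F→P-α 9  ⇒ total 35.
Compare {P-γ}: total 43.
Compare {P-δ}: total 49.
No size-1 selection does better; minimum is 35.

35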